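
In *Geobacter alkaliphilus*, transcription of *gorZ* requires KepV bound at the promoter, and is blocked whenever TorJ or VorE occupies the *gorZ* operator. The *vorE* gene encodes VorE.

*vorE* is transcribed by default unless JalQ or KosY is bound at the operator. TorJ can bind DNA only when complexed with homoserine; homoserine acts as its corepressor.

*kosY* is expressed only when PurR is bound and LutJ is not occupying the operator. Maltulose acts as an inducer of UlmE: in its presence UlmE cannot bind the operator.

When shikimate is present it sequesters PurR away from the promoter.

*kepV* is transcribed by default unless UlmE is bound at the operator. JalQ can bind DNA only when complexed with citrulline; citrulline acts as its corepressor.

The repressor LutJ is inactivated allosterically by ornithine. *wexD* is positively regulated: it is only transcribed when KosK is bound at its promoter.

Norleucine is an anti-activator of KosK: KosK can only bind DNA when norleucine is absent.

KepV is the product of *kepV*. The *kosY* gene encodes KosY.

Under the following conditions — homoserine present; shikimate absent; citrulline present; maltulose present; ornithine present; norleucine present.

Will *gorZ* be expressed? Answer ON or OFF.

OFF

Maltulose is present, so UlmE is inactive.
With no repressor bound, *kepV* is transcribed.
So KepV is produced and active.
Homoserine is present, so TorJ is active.
Citrulline is present, so JalQ is active.
Shikimate is absent, so PurR is active.
Ornithine is present, so LutJ is inactive.
No repressor is bound and PurR is active, so *kosY* is transcribed.
So KosY is produced and active.
With repressor JalQ bound, *vorE* is not transcribed.
So VorE is not produced.
With repressor TorJ bound, *gorZ* is not transcribed.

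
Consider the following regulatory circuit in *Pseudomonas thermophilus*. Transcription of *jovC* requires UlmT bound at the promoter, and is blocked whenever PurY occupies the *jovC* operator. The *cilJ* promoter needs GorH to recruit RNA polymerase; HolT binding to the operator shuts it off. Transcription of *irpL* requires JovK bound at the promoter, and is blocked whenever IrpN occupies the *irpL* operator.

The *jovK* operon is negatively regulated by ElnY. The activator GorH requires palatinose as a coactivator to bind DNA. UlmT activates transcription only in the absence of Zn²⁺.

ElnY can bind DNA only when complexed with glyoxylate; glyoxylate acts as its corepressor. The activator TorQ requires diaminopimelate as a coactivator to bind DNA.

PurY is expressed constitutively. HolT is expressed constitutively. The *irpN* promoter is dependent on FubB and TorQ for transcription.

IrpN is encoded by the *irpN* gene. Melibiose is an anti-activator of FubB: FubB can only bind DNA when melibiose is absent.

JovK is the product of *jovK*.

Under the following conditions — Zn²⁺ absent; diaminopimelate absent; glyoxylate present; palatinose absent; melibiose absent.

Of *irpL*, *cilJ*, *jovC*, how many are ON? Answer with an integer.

Glyoxylate is present, so ElnY is active.
With repressor ElnY bound, *jovK* is not transcribed.
So JovK is not produced.
Melibiose is absent, so FubB is active.
Diaminopimelate is absent, so TorQ is inactive.
Required activator TorQ is absent, so *irpN* is not transcribed.
So IrpN is not produced.
Required activator JovK is absent, so *irpL* is not transcribed.
→ *irpL* is OFF.
HolT is produced constitutively and is active.
Palatinose is absent, so GorH is inactive.
With repressor HolT bound, *cilJ* is not transcribed.
→ *cilJ* is OFF.
PurY is produced constitutively and is active.
Zn²⁺ is absent, so UlmT is active.
With repressor PurY bound, *jovC* is not transcribed.
→ *jovC* is OFF.
0 of the 3 genes are transcribed.

0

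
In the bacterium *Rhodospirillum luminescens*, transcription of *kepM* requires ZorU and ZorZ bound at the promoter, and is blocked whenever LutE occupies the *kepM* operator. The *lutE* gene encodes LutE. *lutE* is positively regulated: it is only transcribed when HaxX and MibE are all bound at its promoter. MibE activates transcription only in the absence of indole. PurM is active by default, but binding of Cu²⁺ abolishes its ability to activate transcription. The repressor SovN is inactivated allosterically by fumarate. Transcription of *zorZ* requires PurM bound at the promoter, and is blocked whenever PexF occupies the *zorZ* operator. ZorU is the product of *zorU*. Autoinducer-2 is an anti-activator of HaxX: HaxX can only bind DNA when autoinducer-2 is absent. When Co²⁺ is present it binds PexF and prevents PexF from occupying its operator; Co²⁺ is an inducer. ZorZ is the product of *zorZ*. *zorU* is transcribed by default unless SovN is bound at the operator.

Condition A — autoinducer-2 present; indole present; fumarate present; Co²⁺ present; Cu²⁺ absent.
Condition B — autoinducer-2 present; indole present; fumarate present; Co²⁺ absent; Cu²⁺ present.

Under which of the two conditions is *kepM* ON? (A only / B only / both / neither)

Condition A:
Autoinducer-2 is present, so HaxX is inactive.
Indole is present, so MibE is inactive.
Required activator HaxX is absent, so *lutE* is not transcribed.
So LutE is not produced.
Fumarate is present, so SovN is inactive.
With no repressor bound, *zorU* is transcribed.
So ZorU is produced and active.
Co²⁺ is present, so PexF is inactive.
Cu²⁺ is absent, so PurM is active.
No repressor is bound and PurM is active, so *zorZ* is transcribed.
So ZorZ is produced and active.
No repressor is bound and ZorU and ZorZ are active, so *kepM* is transcribed.
→ *kepM* is ON in A.
Condition B:
Autoinducer-2 is present, so HaxX is inactive.
Indole is present, so MibE is inactive.
Required activator HaxX is absent, so *lutE* is not transcribed.
So LutE is not produced.
Fumarate is present, so SovN is inactive.
With no repressor bound, *zorU* is transcribed.
So ZorU is produced and active.
Co²⁺ is absent, so PexF is active.
Cu²⁺ is present, so PurM is inactive.
With repressor PexF bound, *zorZ* is not transcribed.
So ZorZ is not produced.
Required activator ZorZ is absent, so *kepM* is not transcribed.
→ *kepM* is OFF in B.

A only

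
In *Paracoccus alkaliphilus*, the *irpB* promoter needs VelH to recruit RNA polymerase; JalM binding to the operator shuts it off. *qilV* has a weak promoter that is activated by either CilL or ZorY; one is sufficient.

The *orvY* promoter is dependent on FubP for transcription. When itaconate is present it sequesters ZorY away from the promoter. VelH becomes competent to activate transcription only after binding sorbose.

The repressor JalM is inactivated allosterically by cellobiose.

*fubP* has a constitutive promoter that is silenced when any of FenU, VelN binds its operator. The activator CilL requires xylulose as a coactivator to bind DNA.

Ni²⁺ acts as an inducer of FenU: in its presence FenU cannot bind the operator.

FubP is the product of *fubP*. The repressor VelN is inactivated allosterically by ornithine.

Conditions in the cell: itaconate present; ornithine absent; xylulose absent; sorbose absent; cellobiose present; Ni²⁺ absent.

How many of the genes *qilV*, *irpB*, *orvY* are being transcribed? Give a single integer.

0

Xylulose is absent, so CilL is inactive.
Itaconate is present, so ZorY is inactive.
No activator is available at the *qilV* promoter, so *qilV* is not transcribed.
→ *qilV* is OFF.
Sorbose is absent, so VelH is inactive.
Cellobiose is present, so JalM is inactive.
Required activator VelH is absent, so *irpB* is not transcribed.
→ *irpB* is OFF.
Ni²⁺ is absent, so FenU is active.
Ornithine is absent, so VelN is active.
With repressor FenU bound, *fubP* is not transcribed.
So FubP is not produced.
Required activator FubP is absent, so *orvY* is not transcribed.
→ *orvY* is OFF.
0 of the 3 genes are transcribed.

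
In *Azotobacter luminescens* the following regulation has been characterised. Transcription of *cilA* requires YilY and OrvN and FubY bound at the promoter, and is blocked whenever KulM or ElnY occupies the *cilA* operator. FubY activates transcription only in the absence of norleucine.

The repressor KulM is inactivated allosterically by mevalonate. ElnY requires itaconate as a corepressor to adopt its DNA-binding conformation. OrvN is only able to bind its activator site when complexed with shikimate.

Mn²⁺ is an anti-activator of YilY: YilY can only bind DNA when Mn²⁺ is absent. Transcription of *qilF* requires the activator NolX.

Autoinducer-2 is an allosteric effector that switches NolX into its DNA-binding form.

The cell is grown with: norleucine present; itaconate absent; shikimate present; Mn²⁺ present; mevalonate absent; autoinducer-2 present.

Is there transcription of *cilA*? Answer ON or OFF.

Mn²⁺ is present, so YilY is inactive.
Shikimate is present, so OrvN is active.
Mevalonate is absent, so KulM is active.
Itaconate is absent, so ElnY is inactive.
Norleucine is present, so FubY is inactive.
With repressor KulM bound, *cilA* is not transcribed.

OFF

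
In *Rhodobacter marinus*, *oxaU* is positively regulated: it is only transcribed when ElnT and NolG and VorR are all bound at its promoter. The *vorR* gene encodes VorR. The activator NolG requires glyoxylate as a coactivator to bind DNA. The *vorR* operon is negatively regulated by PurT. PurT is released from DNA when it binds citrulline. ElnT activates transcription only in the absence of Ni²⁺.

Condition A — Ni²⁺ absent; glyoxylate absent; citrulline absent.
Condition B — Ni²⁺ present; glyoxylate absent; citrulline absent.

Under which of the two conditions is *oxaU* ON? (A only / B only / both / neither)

Condition A:
Ni²⁺ is absent, so ElnT is active.
Glyoxylate is absent, so NolG is inactive.
Citrulline is absent, so PurT is active.
With repressor PurT bound, *vorR* is not transcribed.
So VorR is not produced.
Required activator NolG is absent, so *oxaU* is not transcribed.
→ *oxaU* is OFF in A.
Condition B:
Ni²⁺ is present, so ElnT is inactive.
Glyoxylate is absent, so NolG is inactive.
Citrulline is absent, so PurT is active.
With repressor PurT bound, *vorR* is not transcribed.
So VorR is not produced.
Required activator ElnT is absent, so *oxaU* is not transcribed.
→ *oxaU* is OFF in B.

neither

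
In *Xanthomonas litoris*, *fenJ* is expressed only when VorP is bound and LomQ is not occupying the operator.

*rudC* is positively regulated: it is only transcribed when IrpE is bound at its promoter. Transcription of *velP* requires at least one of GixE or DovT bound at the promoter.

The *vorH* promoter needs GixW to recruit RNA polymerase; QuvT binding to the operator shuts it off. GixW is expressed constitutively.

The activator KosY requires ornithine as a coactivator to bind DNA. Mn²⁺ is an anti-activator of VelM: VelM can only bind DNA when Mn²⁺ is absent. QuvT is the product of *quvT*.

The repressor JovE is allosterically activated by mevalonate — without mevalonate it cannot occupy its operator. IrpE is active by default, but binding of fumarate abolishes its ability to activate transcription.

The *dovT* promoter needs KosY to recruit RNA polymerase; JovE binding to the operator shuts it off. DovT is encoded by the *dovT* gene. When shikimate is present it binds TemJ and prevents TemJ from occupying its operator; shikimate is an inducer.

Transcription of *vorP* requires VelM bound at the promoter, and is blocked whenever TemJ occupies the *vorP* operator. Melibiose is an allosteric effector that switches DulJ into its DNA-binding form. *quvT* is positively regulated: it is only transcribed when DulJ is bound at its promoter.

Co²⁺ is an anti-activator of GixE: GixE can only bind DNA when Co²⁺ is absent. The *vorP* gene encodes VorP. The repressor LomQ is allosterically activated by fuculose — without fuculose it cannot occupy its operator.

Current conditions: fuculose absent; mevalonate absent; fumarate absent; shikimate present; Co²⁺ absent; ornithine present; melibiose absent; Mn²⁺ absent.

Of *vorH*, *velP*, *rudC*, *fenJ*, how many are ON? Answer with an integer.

4

Melibiose is absent, so DulJ is inactive.
Required activator DulJ is absent, so *quvT* is not transcribed.
So QuvT is not produced.
GixW is produced constitutively and is active.
No repressor is bound and GixW is active, so *vorH* is transcribed.
→ *vorH* is ON.
Co²⁺ is absent, so GixE is active.
Mevalonate is absent, so JovE is inactive.
Ornithine is present, so KosY is active.
No repressor is bound and KosY is active, so *dovT* is transcribed.
So DovT is produced and active.
Activator GixE is present, so *velP* is transcribed.
→ *velP* is ON.
Fumarate is absent, so IrpE is active.
No repressor is bound and IrpE is active, so *rudC* is transcribed.
→ *rudC* is ON.
Fuculose is absent, so LomQ is inactive.
Shikimate is present, so TemJ is inactive.
Mn²⁺ is absent, so VelM is active.
No repressor is bound and VelM is active, so *vorP* is transcribed.
So VorP is produced and active.
No repressor is bound and VorP is active, so *fenJ* is transcribed.
→ *fenJ* is ON.
4 of the 4 genes are transcribed.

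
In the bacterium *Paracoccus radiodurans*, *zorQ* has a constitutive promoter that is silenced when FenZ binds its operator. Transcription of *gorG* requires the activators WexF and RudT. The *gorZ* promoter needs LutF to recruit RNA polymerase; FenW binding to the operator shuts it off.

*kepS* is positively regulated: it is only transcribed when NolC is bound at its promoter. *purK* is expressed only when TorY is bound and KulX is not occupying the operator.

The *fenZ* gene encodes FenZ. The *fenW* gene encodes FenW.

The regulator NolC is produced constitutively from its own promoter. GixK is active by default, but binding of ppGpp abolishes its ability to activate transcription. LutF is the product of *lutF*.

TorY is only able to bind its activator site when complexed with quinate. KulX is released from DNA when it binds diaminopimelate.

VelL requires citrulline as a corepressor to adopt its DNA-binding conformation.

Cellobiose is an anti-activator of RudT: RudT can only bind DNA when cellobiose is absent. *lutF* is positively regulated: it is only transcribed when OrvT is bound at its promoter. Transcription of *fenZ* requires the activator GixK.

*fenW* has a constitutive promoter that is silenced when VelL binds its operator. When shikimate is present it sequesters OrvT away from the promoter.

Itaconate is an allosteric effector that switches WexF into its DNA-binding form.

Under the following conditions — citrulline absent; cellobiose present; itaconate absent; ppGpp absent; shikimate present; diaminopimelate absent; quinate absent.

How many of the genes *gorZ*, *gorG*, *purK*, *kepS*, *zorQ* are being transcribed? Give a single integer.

Shikimate is present, so OrvT is inactive.
Required activator OrvT is absent, so *lutF* is not transcribed.
So LutF is not produced.
Citrulline is absent, so VelL is inactive.
With no repressor bound, *fenW* is transcribed.
So FenW is produced and active.
With repressor FenW bound, *gorZ* is not transcribed.
→ *gorZ* is OFF.
Itaconate is absent, so WexF is inactive.
Cellobiose is present, so RudT is inactive.
Required activator WexF is absent, so *gorG* is not transcribed.
→ *gorG* is OFF.
Quinate is absent, so TorY is inactive.
Diaminopimelate is absent, so KulX is active.
With repressor KulX bound, *purK* is not transcribed.
→ *purK* is OFF.
NolC is produced constitutively and is active.
No repressor is bound and NolC is active, so *kepS* is transcribed.
→ *kepS* is ON.
ppGpp is absent, so GixK is active.
No repressor is bound and GixK is active, so *fenZ* is transcribed.
So FenZ is produced and active.
With repressor FenZ bound, *zorQ* is not transcribed.
→ *zorQ* is OFF.
1 of the 5 genes is transcribed.

1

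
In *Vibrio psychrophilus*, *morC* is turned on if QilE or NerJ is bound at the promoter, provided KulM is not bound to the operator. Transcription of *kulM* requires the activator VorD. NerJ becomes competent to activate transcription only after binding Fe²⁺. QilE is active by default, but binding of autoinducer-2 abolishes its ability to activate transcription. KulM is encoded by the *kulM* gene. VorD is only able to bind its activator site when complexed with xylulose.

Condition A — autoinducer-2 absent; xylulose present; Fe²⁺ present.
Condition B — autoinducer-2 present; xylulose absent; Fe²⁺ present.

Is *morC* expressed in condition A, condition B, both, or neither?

Condition A:
Autoinducer-2 is absent, so QilE is active.
Xylulose is present, so VorD is active.
No repressor is bound and VorD is active, so *kulM* is transcribed.
So KulM is produced and active.
Fe²⁺ is present, so NerJ is active.
With repressor KulM bound, *morC* is not transcribed.
→ *morC* is OFF in A.
Condition B:
Autoinducer-2 is present, so QilE is inactive.
Xylulose is absent, so VorD is inactive.
Required activator VorD is absent, so *kulM* is not transcribed.
So KulM is not produced.
Fe²⁺ is present, so NerJ is active.
Activator NerJ is present, so *morC* is transcribed.
→ *morC* is ON in B.

B only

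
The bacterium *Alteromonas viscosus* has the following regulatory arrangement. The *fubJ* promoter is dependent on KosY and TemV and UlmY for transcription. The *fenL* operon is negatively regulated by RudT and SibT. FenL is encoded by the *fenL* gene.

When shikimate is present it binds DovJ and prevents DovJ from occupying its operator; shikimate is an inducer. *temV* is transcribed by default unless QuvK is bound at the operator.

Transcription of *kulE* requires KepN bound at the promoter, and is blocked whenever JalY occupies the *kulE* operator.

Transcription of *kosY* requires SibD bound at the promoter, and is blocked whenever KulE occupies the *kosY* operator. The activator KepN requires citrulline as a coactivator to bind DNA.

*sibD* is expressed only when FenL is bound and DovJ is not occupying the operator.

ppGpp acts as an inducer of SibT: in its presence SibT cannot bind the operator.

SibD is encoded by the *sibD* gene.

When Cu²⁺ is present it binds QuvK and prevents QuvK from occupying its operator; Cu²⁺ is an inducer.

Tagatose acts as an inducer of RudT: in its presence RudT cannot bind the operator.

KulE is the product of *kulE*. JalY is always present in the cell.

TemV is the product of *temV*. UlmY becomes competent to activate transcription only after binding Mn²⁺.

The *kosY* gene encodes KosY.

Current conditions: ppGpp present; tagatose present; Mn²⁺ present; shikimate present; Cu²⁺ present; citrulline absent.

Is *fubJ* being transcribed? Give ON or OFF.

JalY is produced constitutively and is active.
Citrulline is absent, so KepN is inactive.
With repressor JalY bound, *kulE* is not transcribed.
So KulE is not produced.
Shikimate is present, so DovJ is inactive.
Tagatose is present, so RudT is inactive.
ppGpp is present, so SibT is inactive.
With no repressor bound, *fenL* is transcribed.
So FenL is produced and active.
No repressor is bound and FenL is active, so *sibD* is transcribed.
So SibD is produced and active.
No repressor is bound and SibD is active, so *kosY* is transcribed.
So KosY is produced and active.
Cu²⁺ is present, so QuvK is inactive.
With no repressor bound, *temV* is transcribed.
So TemV is produced and active.
Mn²⁺ is present, so UlmY is active.
No repressor is bound and KosY and TemV and UlmY are active, so *fubJ* is transcribed.

ON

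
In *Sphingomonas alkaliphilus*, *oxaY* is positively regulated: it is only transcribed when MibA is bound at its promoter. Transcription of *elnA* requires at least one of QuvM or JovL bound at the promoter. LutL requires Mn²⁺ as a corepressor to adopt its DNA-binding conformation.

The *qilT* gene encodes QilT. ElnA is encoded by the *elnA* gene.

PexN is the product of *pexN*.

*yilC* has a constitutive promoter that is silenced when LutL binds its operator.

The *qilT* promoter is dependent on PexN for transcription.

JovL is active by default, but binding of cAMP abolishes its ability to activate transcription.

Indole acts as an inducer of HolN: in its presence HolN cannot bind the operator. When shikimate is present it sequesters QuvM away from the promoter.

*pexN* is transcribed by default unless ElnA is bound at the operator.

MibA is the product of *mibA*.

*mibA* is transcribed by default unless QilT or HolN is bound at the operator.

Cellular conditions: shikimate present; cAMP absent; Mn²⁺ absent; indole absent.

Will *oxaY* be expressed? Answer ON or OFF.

Shikimate is present, so QuvM is inactive.
cAMP is absent, so JovL is active.
Activator JovL is present, so *elnA* is transcribed.
So ElnA is produced and active.
With repressor ElnA bound, *pexN* is not transcribed.
So PexN is not produced.
Required activator PexN is absent, so *qilT* is not transcribed.
So QilT is not produced.
Indole is absent, so HolN is active.
With repressor HolN bound, *mibA* is not transcribed.
So MibA is not produced.
Required activator MibA is absent, so *oxaY* is not transcribed.

OFF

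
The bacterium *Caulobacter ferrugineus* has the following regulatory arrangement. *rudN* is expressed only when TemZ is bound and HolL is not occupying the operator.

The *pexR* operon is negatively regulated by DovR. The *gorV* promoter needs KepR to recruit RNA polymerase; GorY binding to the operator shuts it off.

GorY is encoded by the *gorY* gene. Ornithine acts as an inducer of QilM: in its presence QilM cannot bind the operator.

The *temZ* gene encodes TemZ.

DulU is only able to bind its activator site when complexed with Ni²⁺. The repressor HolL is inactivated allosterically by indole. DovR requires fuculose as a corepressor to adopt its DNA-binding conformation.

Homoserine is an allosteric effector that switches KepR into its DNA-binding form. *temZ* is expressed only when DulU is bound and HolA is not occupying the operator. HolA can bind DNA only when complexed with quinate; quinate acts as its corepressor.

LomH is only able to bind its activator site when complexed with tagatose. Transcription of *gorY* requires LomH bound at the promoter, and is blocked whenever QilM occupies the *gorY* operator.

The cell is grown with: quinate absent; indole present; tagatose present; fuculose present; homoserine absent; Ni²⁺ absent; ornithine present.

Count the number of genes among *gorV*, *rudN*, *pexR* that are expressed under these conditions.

0

Homoserine is absent, so KepR is inactive.
Tagatose is present, so LomH is active.
Ornithine is present, so QilM is inactive.
No repressor is bound and LomH is active, so *gorY* is transcribed.
So GorY is produced and active.
With repressor GorY bound, *gorV* is not transcribed.
→ *gorV* is OFF.
Indole is present, so HolL is inactive.
Ni²⁺ is absent, so DulU is inactive.
Quinate is absent, so HolA is inactive.
Required activator DulU is absent, so *temZ* is not transcribed.
So TemZ is not produced.
Required activator TemZ is absent, so *rudN* is not transcribed.
→ *rudN* is OFF.
Fuculose is present, so DovR is active.
With repressor DovR bound, *pexR* is not transcribed.
→ *pexR* is OFF.
0 of the 3 genes are transcribed.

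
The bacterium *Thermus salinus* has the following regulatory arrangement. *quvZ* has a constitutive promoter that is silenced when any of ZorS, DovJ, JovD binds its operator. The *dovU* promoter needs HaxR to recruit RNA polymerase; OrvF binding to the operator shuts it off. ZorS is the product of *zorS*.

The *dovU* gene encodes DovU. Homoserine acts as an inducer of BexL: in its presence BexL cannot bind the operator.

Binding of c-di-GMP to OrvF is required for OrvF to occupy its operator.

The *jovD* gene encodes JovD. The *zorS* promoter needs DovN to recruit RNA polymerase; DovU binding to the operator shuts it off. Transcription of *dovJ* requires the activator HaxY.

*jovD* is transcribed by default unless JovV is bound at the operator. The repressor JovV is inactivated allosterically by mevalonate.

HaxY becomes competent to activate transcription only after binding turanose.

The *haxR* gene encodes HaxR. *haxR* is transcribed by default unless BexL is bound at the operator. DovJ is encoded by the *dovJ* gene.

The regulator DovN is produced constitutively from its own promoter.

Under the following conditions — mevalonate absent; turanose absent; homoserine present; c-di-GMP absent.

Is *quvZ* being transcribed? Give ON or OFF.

ON

Homoserine is present, so BexL is inactive.
With no repressor bound, *haxR* is transcribed.
So HaxR is produced and active.
c-di-GMP is absent, so OrvF is inactive.
No repressor is bound and HaxR is active, so *dovU* is transcribed.
So DovU is produced and active.
DovN is produced constitutively and is active.
With repressor DovU bound, *zorS* is not transcribed.
So ZorS is not produced.
Turanose is absent, so HaxY is inactive.
Required activator HaxY is absent, so *dovJ* is not transcribed.
So DovJ is not produced.
Mevalonate is absent, so JovV is active.
With repressor JovV bound, *jovD* is not transcribed.
So JovD is not produced.
With no repressor bound, *quvZ* is transcribed.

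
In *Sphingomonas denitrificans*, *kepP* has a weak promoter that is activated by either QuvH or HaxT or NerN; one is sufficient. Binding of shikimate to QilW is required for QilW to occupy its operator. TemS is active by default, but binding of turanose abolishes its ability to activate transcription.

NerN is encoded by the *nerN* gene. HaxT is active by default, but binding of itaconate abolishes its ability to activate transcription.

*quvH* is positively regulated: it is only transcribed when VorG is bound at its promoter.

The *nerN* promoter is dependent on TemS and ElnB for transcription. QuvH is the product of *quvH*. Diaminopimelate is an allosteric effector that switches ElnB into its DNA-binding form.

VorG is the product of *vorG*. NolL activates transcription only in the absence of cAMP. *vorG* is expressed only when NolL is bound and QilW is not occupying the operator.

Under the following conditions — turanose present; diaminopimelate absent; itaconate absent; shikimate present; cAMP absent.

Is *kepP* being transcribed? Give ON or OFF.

ON

Shikimate is present, so QilW is active.
cAMP is absent, so NolL is active.
With repressor QilW bound, *vorG* is not transcribed.
So VorG is not produced.
Required activator VorG is absent, so *quvH* is not transcribed.
So QuvH is not produced.
Itaconate is absent, so HaxT is active.
Turanose is present, so TemS is inactive.
Diaminopimelate is absent, so ElnB is inactive.
Required activator TemS is absent, so *nerN* is not transcribed.
So NerN is not produced.
Activator HaxT is present, so *kepP* is transcribed.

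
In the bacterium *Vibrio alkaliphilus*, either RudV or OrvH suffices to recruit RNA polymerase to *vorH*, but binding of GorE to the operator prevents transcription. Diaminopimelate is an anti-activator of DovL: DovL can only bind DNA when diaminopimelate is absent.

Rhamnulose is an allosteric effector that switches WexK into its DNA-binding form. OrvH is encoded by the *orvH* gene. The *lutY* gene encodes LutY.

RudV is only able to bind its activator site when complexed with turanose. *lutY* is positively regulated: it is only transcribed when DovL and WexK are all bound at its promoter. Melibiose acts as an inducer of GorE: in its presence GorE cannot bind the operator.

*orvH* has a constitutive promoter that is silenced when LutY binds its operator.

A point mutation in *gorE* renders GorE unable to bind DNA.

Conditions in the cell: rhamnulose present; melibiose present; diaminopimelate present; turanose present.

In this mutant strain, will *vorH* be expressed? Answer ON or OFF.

ON

GorE is non-functional in this strain, so it has no effect.
Turanose is present, so RudV is active.
Diaminopimelate is present, so DovL is inactive.
Rhamnulose is present, so WexK is active.
Required activator DovL is absent, so *lutY* is not transcribed.
So LutY is not produced.
With no repressor bound, *orvH* is transcribed.
So OrvH is produced and active.
Activator RudV is present, so *vorH* is transcribed.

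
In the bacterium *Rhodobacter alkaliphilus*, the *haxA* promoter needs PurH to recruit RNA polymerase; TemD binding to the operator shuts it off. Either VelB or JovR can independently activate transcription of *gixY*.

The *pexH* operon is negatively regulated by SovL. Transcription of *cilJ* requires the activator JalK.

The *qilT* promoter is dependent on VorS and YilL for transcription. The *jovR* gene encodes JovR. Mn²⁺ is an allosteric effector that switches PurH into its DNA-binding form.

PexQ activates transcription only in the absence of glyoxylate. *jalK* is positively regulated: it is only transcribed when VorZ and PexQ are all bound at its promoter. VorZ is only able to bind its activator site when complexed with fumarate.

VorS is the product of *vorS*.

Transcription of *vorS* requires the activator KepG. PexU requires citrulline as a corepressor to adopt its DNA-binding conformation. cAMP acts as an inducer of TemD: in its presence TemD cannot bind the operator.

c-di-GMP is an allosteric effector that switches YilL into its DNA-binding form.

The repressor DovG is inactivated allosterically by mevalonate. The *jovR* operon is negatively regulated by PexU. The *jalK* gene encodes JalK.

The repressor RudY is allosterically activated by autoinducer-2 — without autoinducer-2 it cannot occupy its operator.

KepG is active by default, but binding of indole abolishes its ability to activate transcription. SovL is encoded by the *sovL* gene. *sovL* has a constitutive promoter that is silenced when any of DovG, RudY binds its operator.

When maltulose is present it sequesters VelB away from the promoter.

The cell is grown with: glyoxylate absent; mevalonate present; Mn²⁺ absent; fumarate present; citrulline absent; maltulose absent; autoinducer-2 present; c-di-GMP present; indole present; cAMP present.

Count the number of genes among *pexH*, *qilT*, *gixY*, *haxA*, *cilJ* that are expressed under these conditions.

3

Mevalonate is present, so DovG is inactive.
Autoinducer-2 is present, so RudY is active.
With repressor RudY bound, *sovL* is not transcribed.
So SovL is not produced.
With no repressor bound, *pexH* is transcribed.
→ *pexH* is ON.
Indole is present, so KepG is inactive.
Required activator KepG is absent, so *vorS* is not transcribed.
So VorS is not produced.
c-di-GMP is present, so YilL is active.
Required activator VorS is absent, so *qilT* is not transcribed.
→ *qilT* is OFF.
Maltulose is absent, so VelB is active.
Citrulline is absent, so PexU is inactive.
With no repressor bound, *jovR* is transcribed.
So JovR is produced and active.
Activator VelB is present, so *gixY* is transcribed.
→ *gixY* is ON.
Mn²⁺ is absent, so PurH is inactive.
cAMP is present, so TemD is inactive.
Required activator PurH is absent, so *haxA* is not transcribed.
→ *haxA* is OFF.
Fumarate is present, so VorZ is active.
Glyoxylate is absent, so PexQ is active.
No repressor is bound and VorZ and PexQ are active, so *jalK* is transcribed.
So JalK is produced and active.
No repressor is bound and JalK is active, so *cilJ* is transcribed.
→ *cilJ* is ON.
3 of the 5 genes are transcribed.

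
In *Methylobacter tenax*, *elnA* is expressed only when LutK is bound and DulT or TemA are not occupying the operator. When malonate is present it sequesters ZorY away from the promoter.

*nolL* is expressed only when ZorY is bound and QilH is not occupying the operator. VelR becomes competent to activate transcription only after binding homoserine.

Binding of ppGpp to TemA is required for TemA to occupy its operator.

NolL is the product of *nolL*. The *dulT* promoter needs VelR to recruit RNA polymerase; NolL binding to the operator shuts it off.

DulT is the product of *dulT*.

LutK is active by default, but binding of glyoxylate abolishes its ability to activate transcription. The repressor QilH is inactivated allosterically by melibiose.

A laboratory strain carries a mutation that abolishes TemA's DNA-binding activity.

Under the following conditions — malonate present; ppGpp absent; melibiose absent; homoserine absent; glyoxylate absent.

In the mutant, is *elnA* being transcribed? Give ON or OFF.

Glyoxylate is absent, so LutK is active.
Malonate is present, so ZorY is inactive.
Melibiose is absent, so QilH is active.
With repressor QilH bound, *nolL* is not transcribed.
So NolL is not produced.
Homoserine is absent, so VelR is inactive.
Required activator VelR is absent, so *dulT* is not transcribed.
So DulT is not produced.
TemA is non-functional in this strain, so it has no effect.
No repressor is bound and LutK is active, so *elnA* is transcribed.

ON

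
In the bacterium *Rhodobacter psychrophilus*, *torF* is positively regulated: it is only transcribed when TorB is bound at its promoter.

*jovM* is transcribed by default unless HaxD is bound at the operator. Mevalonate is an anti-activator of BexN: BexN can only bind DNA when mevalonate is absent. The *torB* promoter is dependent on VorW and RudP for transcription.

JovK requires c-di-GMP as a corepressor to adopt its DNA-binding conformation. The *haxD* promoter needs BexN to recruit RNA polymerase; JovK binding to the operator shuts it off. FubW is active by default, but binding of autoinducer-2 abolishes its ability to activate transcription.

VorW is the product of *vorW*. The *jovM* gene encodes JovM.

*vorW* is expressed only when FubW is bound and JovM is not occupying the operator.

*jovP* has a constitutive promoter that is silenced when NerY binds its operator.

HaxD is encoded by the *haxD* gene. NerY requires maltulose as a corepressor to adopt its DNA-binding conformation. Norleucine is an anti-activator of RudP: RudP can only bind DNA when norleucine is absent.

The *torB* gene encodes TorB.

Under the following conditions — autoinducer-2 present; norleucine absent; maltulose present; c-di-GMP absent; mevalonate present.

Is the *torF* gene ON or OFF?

OFF

Mevalonate is present, so BexN is inactive.
c-di-GMP is absent, so JovK is inactive.
Required activator BexN is absent, so *haxD* is not transcribed.
So HaxD is not produced.
With no repressor bound, *jovM* is transcribed.
So JovM is produced and active.
Autoinducer-2 is present, so FubW is inactive.
With repressor JovM bound, *vorW* is not transcribed.
So VorW is not produced.
Norleucine is absent, so RudP is active.
Required activator VorW is absent, so *torB* is not transcribed.
So TorB is not produced.
Required activator TorB is absent, so *torF* is not transcribed.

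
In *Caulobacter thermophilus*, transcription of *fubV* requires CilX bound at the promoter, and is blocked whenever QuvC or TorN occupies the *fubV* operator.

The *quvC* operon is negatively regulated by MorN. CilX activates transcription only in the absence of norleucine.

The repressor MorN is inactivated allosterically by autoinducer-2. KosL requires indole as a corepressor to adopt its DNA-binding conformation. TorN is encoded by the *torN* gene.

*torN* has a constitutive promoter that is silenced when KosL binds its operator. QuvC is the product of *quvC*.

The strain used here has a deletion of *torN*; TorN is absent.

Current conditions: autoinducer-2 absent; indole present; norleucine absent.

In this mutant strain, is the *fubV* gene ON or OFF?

Norleucine is absent, so CilX is active.
Autoinducer-2 is absent, so MorN is active.
With repressor MorN bound, *quvC* is not transcribed.
So QuvC is not produced.
TorN is non-functional in this strain, so it has no effect.
No repressor is bound and CilX is active, so *fubV* is transcribed.

ON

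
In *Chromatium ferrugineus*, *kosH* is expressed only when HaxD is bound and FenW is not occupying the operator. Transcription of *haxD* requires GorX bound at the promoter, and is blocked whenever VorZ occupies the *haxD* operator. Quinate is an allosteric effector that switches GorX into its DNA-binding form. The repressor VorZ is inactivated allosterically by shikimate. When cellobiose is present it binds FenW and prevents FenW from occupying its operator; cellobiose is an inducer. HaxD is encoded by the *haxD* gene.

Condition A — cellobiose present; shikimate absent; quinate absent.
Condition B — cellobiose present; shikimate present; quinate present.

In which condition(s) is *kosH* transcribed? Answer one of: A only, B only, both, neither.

B only

Condition A:
Cellobiose is present, so FenW is inactive.
Shikimate is absent, so VorZ is active.
Quinate is absent, so GorX is inactive.
With repressor VorZ bound, *haxD* is not transcribed.
So HaxD is not produced.
Required activator HaxD is absent, so *kosH* is not transcribed.
→ *kosH* is OFF in A.
Condition B:
Cellobiose is present, so FenW is inactive.
Shikimate is present, so VorZ is inactive.
Quinate is present, so GorX is active.
No repressor is bound and GorX is active, so *haxD* is transcribed.
So HaxD is produced and active.
No repressor is bound and HaxD is active, so *kosH* is transcribed.
→ *kosH* is ON in B.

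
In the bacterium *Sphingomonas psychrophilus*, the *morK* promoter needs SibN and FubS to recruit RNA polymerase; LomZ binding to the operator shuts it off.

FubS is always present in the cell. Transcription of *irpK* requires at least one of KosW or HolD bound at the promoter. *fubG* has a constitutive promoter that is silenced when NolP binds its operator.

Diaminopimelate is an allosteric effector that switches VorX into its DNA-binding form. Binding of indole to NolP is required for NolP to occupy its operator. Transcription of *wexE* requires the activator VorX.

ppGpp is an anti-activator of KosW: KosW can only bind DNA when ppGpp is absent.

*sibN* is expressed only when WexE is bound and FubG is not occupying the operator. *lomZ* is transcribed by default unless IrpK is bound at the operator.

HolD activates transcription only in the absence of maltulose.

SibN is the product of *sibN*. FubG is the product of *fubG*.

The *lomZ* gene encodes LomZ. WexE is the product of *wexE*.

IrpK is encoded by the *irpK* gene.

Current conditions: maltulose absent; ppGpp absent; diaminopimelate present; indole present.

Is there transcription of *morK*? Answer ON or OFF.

Indole is present, so NolP is active.
With repressor NolP bound, *fubG* is not transcribed.
So FubG is not produced.
Diaminopimelate is present, so VorX is active.
No repressor is bound and VorX is active, so *wexE* is transcribed.
So WexE is produced and active.
No repressor is bound and WexE is active, so *sibN* is transcribed.
So SibN is produced and active.
ppGpp is absent, so KosW is active.
Maltulose is absent, so HolD is active.
Activator KosW is present, so *irpK* is transcribed.
So IrpK is produced and active.
With repressor IrpK bound, *lomZ* is not transcribed.
So LomZ is not produced.
FubS is produced constitutively and is active.
No repressor is bound and SibN and FubS are active, so *morK* is transcribed.

ON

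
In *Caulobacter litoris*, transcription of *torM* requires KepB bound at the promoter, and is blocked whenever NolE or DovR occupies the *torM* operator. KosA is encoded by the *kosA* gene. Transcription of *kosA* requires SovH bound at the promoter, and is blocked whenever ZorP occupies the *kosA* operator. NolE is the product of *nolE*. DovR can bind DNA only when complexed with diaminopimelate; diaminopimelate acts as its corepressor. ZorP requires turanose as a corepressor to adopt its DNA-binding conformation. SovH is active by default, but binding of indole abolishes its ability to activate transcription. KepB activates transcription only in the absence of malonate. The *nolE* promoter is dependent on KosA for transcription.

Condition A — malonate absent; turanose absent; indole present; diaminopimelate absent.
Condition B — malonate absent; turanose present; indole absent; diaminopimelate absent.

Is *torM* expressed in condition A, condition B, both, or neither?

both

Condition A:
Malonate is absent, so KepB is active.
Turanose is absent, so ZorP is inactive.
Indole is present, so SovH is inactive.
Required activator SovH is absent, so *kosA* is not transcribed.
So KosA is not produced.
Required activator KosA is absent, so *nolE* is not transcribed.
So NolE is not produced.
Diaminopimelate is absent, so DovR is inactive.
No repressor is bound and KepB is active, so *torM* is transcribed.
→ *torM* is ON in A.
Condition B:
Malonate is absent, so KepB is active.
Turanose is present, so ZorP is active.
Indole is absent, so SovH is active.
With repressor ZorP bound, *kosA* is not transcribed.
So KosA is not produced.
Required activator KosA is absent, so *nolE* is not transcribed.
So NolE is not produced.
Diaminopimelate is absent, so DovR is inactive.
No repressor is bound and KepB is active, so *torM* is transcribed.
→ *torM* is ON in B.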